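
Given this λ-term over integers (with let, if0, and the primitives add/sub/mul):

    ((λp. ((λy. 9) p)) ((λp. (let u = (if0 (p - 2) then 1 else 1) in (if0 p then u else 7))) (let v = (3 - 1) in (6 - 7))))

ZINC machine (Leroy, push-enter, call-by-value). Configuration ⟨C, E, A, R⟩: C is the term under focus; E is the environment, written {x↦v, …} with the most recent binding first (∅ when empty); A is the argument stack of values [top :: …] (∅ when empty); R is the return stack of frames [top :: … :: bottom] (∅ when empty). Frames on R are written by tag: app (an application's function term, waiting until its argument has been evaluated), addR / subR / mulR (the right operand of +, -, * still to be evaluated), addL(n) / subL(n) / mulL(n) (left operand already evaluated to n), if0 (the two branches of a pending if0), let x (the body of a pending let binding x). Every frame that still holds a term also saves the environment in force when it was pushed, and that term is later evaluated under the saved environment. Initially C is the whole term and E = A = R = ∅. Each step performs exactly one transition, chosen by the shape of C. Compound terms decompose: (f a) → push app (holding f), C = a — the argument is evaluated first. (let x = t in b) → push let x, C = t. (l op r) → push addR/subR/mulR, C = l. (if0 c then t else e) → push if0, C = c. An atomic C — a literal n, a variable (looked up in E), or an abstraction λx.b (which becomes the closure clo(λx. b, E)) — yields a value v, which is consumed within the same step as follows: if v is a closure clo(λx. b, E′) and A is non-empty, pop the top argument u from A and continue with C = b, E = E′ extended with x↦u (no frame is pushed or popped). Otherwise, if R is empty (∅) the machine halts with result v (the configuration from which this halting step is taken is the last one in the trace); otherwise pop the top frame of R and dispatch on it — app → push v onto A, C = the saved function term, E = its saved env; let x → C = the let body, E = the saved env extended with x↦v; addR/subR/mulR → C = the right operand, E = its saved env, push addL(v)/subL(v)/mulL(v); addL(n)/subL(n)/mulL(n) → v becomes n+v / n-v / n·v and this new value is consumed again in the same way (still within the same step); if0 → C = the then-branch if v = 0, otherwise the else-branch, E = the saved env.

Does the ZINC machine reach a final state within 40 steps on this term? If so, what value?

step 0: ⟨C=((λp. ((λy. 9) p)) ((λp. (let u = (if0 (p - 2) then 1 else 1) in (if0 p then u else 7))) (let v = (3 - 1) in (6 - 7)))); E=∅; A=∅; R=∅⟩
step 1: ⟨C=((λp. (let u = (if0 (p - 2) then 1 else 1) in (if0 p then u else 7))) (let v = (3 - 1) in (6 - 7))); E=∅; A=∅; R=[app]⟩
step 2: ⟨C=(let v = (3 - 1) in (6 - 7)); E=∅; A=∅; R=[app :: app]⟩
step 3: ⟨C=(3 - 1); E=∅; A=∅; R=[let v :: app :: app]⟩
step 4: ⟨C=3; E=∅; A=∅; R=[subR :: let v :: app :: app]⟩
step 5: ⟨C=1; E=∅; A=∅; R=[subL(3) :: let v :: app :: app]⟩
step 6: ⟨C=(6 - 7); E={v↦2}; A=∅; R=[app :: app]⟩
step 7: ⟨C=6; E={v↦2}; A=∅; R=[subR :: app :: app]⟩
step 8: ⟨C=7; E={v↦2}; A=∅; R=[subL(6) :: app :: app]⟩
step 9: ⟨C=(λp. (let u = (if0 (p - 2) then 1 else 1) in (if0 p then u else 7))); E=∅; A=[-1]; R=[app]⟩
step 10: ⟨C=(let u = (if0 (p - 2) then 1 else 1) in (if0 p then u else 7)); E={p↦-1}; A=∅; R=[app]⟩
step 11: ⟨C=(if0 (p - 2) then 1 else 1); E={p↦-1}; A=∅; R=[let u :: app]⟩
step 12: ⟨C=(p - 2); E={p↦-1}; A=∅; R=[if0 :: let u :: app]⟩
step 13: ⟨C=p; E={p↦-1}; A=∅; R=[subR :: if0 :: let u :: app]⟩
step 14: ⟨C=2; E={p↦-1}; A=∅; R=[subL(-1) :: if0 :: let u :: app]⟩
step 15: ⟨C=1; E={p↦-1}; A=∅; R=[let u :: app]⟩
step 16: ⟨C=(if0 p then u else 7); E={u↦1, p↦-1}; A=∅; R=[app]⟩
step 17: ⟨C=p; E={u↦1, p↦-1}; A=∅; R=[if0 :: app]⟩
step 18: ⟨C=7; E={u↦1, p↦-1}; A=∅; R=[app]⟩
step 19: ⟨C=(λp. ((λy. 9) p)); E=∅; A=[7]; R=∅⟩
step 20: ⟨C=((λy. 9) p); E={p↦7}; A=∅; R=∅⟩
step 21: ⟨C=p; E={p↦7}; A=∅; R=[app]⟩
step 22: ⟨C=(λy. 9); E={p↦7}; A=[7]; R=∅⟩
step 23: ⟨C=9; E={y↦7, p↦7}; A=∅; R=∅⟩
→ final value 9

Answer: 9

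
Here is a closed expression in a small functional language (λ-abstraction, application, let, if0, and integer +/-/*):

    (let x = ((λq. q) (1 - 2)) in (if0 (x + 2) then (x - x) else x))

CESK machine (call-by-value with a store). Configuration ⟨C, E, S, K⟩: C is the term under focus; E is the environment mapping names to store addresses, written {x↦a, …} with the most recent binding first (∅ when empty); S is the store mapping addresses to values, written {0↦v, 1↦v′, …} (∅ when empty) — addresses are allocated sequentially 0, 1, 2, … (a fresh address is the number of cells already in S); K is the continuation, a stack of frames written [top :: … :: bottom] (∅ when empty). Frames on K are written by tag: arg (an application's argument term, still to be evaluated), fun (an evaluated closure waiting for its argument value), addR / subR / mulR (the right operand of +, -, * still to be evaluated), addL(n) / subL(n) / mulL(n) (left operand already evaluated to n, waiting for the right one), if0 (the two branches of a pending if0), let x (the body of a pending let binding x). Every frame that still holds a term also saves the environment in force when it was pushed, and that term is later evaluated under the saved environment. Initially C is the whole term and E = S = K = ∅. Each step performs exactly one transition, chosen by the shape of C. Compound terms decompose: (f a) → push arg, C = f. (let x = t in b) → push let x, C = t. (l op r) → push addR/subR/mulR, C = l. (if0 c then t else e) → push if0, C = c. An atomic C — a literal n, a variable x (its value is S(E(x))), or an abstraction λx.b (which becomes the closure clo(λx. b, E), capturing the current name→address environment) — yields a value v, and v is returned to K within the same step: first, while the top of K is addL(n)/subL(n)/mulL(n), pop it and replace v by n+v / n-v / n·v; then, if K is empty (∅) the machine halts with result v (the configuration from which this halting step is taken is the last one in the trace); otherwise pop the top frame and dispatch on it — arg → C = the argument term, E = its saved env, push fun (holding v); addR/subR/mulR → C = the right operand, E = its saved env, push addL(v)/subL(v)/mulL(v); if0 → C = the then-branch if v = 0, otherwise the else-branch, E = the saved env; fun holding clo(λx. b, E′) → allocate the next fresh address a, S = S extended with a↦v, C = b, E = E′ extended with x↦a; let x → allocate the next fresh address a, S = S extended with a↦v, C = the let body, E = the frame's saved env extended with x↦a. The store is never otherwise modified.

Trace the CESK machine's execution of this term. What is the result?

0. <C=(let x = ((λq. q) (1 - 2)) in (if0 (x + 2) then (x - x) else x)), E=∅, S=∅, K=∅>
1. <C=((λq. q) (1 - 2)), E=∅, S=∅, K=[let x]>
2. <C=(λq. q), E=∅, S=∅, K=[arg :: let x]>
3. <C=(1 - 2), E=∅, S=∅, K=[fun :: let x]>
4. <C=1, E=∅, S=∅, K=[subR :: fun :: let x]>
5. <C=2, E=∅, S=∅, K=[subL(1) :: fun :: let x]>
6. <C=q, E={q↦0}, S={0↦-1}, K=[let x]>
7. <C=(if0 (x + 2) then (x - x) else x), E={x↦1}, S={0↦-1, 1↦-1}, K=∅>
8. <C=(x + 2), E={x↦1}, S={0↦-1, 1↦-1}, K=[if0]>
9. <C=x, E={x↦1}, S={0↦-1, 1↦-1}, K=[addR :: if0]>
10. <C=2, E={x↦1}, S={0↦-1, 1↦-1}, K=[addL(-1) :: if0]>
11. <C=x, E={x↦1}, S={0↦-1, 1↦-1}, K=∅>
→ final value -1

Answer: -1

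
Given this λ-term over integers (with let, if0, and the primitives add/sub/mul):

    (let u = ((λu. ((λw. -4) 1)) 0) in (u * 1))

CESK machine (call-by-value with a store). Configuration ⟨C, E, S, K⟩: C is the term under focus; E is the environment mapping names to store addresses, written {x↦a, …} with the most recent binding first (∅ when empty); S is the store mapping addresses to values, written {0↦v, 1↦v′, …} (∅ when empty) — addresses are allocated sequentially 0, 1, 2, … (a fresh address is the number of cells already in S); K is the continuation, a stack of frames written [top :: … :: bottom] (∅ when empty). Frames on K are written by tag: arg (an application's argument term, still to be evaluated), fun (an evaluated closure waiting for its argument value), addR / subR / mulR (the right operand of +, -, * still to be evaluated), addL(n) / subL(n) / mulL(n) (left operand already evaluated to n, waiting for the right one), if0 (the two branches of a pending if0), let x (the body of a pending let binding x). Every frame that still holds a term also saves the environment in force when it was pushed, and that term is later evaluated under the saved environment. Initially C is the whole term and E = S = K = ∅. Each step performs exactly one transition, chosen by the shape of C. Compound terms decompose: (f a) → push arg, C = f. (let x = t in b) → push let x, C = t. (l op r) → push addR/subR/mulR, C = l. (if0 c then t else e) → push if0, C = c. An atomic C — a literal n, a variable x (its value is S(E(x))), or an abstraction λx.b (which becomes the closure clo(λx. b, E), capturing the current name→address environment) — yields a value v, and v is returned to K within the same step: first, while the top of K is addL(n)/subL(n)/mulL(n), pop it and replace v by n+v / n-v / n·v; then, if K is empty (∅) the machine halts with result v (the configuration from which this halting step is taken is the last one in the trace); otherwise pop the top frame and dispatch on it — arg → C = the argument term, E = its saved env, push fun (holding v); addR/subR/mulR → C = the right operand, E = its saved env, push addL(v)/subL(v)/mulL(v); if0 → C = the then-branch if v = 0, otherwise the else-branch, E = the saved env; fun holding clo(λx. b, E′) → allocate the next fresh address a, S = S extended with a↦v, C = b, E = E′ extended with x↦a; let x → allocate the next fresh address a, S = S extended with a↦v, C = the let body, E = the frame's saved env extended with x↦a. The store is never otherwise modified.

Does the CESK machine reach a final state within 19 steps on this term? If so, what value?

Answer: -4

Execution trace:
[0] [C=(let u = ((λu. ((λw. -4) 1)) 0) in (u * 1)) | E=∅ | S=∅ | K=∅]
[1] [C=((λu. ((λw. -4) 1)) 0) | E=∅ | S=∅ | K=[let u]]
[2] [C=(λu. ((λw. -4) 1)) | E=∅ | S=∅ | K=[arg :: let u]]
[3] [C=0 | E=∅ | S=∅ | K=[fun :: let u]]
[4] [C=((λw. -4) 1) | E={u↦0} | S={0↦0} | K=[let u]]
[5] [C=(λw. -4) | E={u↦0} | S={0↦0} | K=[arg :: let u]]
[6] [C=1 | E={u↦0} | S={0↦0} | K=[fun :: let u]]
[7] [C=-4 | E={w↦1, u↦0} | S={0↦0, 1↦1} | K=[let u]]
[8] [C=(u * 1) | E={u↦2} | S={0↦0, 1↦1, 2↦-4} | K=∅]
[9] [C=u | E={u↦2} | S={0↦0, 1↦1, 2↦-4} | K=[mulR]]
[10] [C=1 | E={u↦2} | S={0↦0, 1↦1, 2↦-4} | K=[mulL(-4)]]
→ final value -4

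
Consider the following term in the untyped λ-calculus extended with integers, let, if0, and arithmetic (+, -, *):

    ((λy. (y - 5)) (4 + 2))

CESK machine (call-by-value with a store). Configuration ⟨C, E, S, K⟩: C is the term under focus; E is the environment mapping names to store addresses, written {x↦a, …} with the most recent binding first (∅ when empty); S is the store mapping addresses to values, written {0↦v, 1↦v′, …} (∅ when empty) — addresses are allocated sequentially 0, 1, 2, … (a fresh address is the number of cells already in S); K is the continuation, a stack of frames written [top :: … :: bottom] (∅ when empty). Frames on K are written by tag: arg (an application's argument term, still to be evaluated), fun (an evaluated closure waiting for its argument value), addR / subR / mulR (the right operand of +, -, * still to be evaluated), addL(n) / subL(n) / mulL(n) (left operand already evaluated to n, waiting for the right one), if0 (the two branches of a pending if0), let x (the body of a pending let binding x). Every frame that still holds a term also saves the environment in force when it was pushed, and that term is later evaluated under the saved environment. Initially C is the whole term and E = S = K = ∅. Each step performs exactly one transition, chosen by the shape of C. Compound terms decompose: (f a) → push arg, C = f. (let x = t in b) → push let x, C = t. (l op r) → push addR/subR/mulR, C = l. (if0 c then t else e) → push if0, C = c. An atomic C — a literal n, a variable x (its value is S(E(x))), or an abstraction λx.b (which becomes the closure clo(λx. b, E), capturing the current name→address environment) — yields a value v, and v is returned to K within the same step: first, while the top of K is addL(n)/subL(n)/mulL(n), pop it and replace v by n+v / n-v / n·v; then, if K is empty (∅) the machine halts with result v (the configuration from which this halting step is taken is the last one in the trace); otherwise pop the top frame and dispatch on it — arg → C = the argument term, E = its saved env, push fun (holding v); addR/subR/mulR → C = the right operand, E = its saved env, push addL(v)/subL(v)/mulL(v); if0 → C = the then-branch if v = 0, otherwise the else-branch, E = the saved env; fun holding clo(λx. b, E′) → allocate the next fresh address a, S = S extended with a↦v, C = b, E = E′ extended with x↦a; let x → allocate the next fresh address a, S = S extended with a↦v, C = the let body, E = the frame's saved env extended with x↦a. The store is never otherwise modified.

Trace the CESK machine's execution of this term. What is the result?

0. <C=((λy. (y - 5)) (4 + 2)), E=∅, S=∅, K=∅>
1. <C=(λy. (y - 5)), E=∅, S=∅, K=[arg]>
2. <C=(4 + 2), E=∅, S=∅, K=[fun]>
3. <C=4, E=∅, S=∅, K=[addR :: fun]>
4. <C=2, E=∅, S=∅, K=[addL(4) :: fun]>
5. <C=(y - 5), E={y↦0}, S={0↦6}, K=∅>
6. <C=y, E={y↦0}, S={0↦6}, K=[subR]>
7. <C=5, E={y↦0}, S={0↦6}, K=[subL(6)]>
→ final value 1

Answer: 1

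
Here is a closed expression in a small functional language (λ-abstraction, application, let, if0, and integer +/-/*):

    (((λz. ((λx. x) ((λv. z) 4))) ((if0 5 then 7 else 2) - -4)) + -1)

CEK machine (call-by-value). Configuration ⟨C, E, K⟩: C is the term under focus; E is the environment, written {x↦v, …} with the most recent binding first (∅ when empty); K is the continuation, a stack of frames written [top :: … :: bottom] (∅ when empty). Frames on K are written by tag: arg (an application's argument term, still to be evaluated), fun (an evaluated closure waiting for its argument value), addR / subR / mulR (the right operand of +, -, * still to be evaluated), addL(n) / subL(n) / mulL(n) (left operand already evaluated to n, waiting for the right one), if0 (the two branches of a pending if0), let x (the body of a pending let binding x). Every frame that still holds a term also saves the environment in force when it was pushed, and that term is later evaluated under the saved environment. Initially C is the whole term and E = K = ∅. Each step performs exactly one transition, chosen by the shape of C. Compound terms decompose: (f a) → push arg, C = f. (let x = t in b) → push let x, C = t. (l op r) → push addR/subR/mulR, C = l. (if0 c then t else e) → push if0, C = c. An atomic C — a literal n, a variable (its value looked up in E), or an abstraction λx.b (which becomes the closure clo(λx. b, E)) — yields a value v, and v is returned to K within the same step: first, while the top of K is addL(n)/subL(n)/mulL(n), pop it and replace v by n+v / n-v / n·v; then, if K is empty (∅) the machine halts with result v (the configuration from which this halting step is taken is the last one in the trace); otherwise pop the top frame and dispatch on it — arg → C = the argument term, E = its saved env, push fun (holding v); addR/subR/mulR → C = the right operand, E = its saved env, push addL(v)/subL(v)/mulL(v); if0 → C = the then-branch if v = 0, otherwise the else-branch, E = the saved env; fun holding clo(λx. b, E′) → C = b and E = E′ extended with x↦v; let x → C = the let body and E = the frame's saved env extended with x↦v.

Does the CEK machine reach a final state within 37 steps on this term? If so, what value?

0. [C=(((λz. ((λx. x) ((λv. z) 4))) ((if0 5 then 7 else 2) - -4)) + -1) | E=∅ | K=∅]
1. [C=((λz. ((λx. x) ((λv. z) 4))) ((if0 5 then 7 else 2) - -4)) | E=∅ | K=[addR]]
2. [C=(λz. ((λx. x) ((λv. z) 4))) | E=∅ | K=[arg :: addR]]
3. [C=((if0 5 then 7 else 2) - -4) | E=∅ | K=[fun :: addR]]
4. [C=(if0 5 then 7 else 2) | E=∅ | K=[subR :: fun :: addR]]
5. [C=5 | E=∅ | K=[if0 :: subR :: fun :: addR]]
6. [C=2 | E=∅ | K=[subR :: fun :: addR]]
7. [C=-4 | E=∅ | K=[subL(2) :: fun :: addR]]
8. [C=((λx. x) ((λv. z) 4)) | E={z↦6} | K=[addR]]
9. [C=(λx. x) | E={z↦6} | K=[arg :: addR]]
10. [C=((λv. z) 4) | E={z↦6} | K=[fun :: addR]]
11. [C=(λv. z) | E={z↦6} | K=[arg :: fun :: addR]]
12. [C=4 | E={z↦6} | K=[fun :: fun :: addR]]
13. [C=z | E={v↦4, z↦6} | K=[fun :: addR]]
14. [C=x | E={x↦6, z↦6} | K=[addR]]
15. [C=-1 | E=∅ | K=[addL(6)]]
→ final value 5

Answer: 5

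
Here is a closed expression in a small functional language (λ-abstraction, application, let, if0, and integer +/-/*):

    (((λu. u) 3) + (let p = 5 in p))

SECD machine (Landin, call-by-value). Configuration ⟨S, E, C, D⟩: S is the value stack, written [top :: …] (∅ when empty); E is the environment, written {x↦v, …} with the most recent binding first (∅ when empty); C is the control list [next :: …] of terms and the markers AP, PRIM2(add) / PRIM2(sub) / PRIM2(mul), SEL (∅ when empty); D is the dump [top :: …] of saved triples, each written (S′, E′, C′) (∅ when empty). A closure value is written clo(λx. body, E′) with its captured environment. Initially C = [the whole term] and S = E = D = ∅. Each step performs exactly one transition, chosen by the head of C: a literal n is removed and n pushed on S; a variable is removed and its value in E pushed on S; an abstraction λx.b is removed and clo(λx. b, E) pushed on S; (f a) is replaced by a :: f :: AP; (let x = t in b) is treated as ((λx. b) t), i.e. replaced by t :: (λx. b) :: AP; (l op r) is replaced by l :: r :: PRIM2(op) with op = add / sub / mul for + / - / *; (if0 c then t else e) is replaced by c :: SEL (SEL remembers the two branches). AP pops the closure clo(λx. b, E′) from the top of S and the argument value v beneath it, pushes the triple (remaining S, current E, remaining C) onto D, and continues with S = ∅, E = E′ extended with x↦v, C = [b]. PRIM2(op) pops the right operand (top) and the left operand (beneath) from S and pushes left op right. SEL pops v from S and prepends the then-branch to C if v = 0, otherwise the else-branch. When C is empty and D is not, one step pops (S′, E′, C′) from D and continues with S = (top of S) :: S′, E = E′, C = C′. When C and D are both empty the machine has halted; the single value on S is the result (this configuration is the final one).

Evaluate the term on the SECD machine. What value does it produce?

step 0: [S=∅ | E=∅ | C=[(((λu. u) 3) + (let p = 5 in p))] | D=∅]
step 1: [S=∅ | E=∅ | C=[((λu. u) 3) :: (let p = 5 in p) :: PRIM2(add)] | D=∅]
step 2: [S=∅ | E=∅ | C=[3 :: (λu. u) :: AP :: (let p = 5 in p) :: PRIM2(add)] | D=∅]
step 3: [S=[3] | E=∅ | C=[(λu. u) :: AP :: (let p = 5 in p) :: PRIM2(add)] | D=∅]
step 4: [S=[clo(λu. u, ∅) :: 3] | E=∅ | C=[AP :: (let p = 5 in p) :: PRIM2(add)] | D=∅]
step 5: [S=∅ | E={u↦3} | C=[u] | D=[(∅, ∅, [(let p = 5 in p) :: PRIM2(add)])]]
step 6: [S=[3] | E={u↦3} | C=∅ | D=[(∅, ∅, [(let p = 5 in p) :: PRIM2(add)])]]
step 7: [S=[3] | E=∅ | C=[(let p = 5 in p) :: PRIM2(add)] | D=∅]
step 8: [S=[3] | E=∅ | C=[5 :: (λp. p) :: AP :: PRIM2(add)] | D=∅]
step 9: [S=[5 :: 3] | E=∅ | C=[(λp. p) :: AP :: PRIM2(add)] | D=∅]
step 10: [S=[clo(λp. p, ∅) :: 5 :: 3] | E=∅ | C=[AP :: PRIM2(add)] | D=∅]
step 11: [S=∅ | E={p↦5} | C=[p] | D=[([3], ∅, [PRIM2(add)])]]
step 12: [S=[5] | E={p↦5} | C=∅ | D=[([3], ∅, [PRIM2(add)])]]
step 13: [S=[5 :: 3] | E=∅ | C=[PRIM2(add)] | D=∅]
step 14: [S=[8] | E=∅ | C=∅ | D=∅]
→ final value 8

Answer: 8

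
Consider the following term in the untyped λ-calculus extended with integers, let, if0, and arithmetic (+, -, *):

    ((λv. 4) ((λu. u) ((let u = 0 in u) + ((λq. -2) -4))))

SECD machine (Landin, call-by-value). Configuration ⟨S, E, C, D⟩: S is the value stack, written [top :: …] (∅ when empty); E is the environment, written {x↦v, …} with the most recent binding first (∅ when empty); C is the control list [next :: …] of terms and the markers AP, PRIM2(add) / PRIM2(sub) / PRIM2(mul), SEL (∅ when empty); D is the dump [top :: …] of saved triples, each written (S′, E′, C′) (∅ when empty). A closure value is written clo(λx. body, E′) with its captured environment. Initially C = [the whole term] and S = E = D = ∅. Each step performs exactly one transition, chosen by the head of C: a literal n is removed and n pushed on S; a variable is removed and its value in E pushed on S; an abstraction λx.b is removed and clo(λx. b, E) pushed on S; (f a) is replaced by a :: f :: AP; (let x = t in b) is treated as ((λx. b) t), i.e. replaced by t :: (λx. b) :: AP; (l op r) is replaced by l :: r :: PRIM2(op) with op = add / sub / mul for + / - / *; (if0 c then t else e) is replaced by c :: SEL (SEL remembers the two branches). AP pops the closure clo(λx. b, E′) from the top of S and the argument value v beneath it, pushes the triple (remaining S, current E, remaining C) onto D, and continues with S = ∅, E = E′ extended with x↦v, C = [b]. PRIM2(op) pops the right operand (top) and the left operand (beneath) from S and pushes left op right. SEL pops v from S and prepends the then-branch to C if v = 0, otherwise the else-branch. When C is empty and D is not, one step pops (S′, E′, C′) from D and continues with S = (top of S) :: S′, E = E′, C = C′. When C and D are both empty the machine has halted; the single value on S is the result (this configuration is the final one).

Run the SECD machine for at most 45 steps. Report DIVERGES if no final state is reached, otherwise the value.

Answer: 4

Execution trace:
[0] [S=∅ | E=∅ | C=[((λv. 4) ((λu. u) ((let u = 0 in u) + ((λq. -2) -4))))] | D=∅]
[1] [S=∅ | E=∅ | C=[((λu. u) ((let u = 0 in u) + ((λq. -2) -4))) :: (λv. 4) :: AP] | D=∅]
[2] [S=∅ | E=∅ | C=[((let u = 0 in u) + ((λq. -2) -4)) :: (λu. u) :: AP :: (λv. 4) :: AP] | D=∅]
[3] [S=∅ | E=∅ | C=[(let u = 0 in u) :: ((λq. -2) -4) :: PRIM2(add) :: (λu. u) :: AP :: (λv. 4) :: AP] | D=∅]
[4] [S=∅ | E=∅ | C=[0 :: (λu. u) :: AP :: ((λq. -2) -4) :: PRIM2(add) :: (λu. u) :: AP :: (λv. 4) :: AP] | D=∅]
[5] [S=[0] | E=∅ | C=[(λu. u) :: AP :: ((λq. -2) -4) :: PRIM2(add) :: (λu. u) :: AP :: (λv. 4) :: AP] | D=∅]
[6] [S=[clo(λu. u, ∅) :: 0] | E=∅ | C=[AP :: ((λq. -2) -4) :: PRIM2(add) :: (λu. u) :: AP :: (λv. 4) :: AP] | D=∅]
[7] [S=∅ | E={u↦0} | C=[u] | D=[(∅, ∅, [((λq. -2) -4) :: PRIM2(add) :: (λu. u) :: AP :: (λv. 4) :: AP])]]
[8] [S=[0] | E={u↦0} | C=∅ | D=[(∅, ∅, [((λq. -2) -4) :: PRIM2(add) :: (λu. u) :: AP :: (λv. 4) :: AP])]]
[9] [S=[0] | E=∅ | C=[((λq. -2) -4) :: PRIM2(add) :: (λu. u) :: AP :: (λv. 4) :: AP] | D=∅]
[10] [S=[0] | E=∅ | C=[-4 :: (λq. -2) :: AP :: PRIM2(add) :: (λu. u) :: AP :: (λv. 4) :: AP] | D=∅]
[11] [S=[-4 :: 0] | E=∅ | C=[(λq. -2) :: AP :: PRIM2(add) :: (λu. u) :: AP :: (λv. 4) :: AP] | D=∅]
[12] [S=[clo(λq. -2, ∅) :: -4 :: 0] | E=∅ | C=[AP :: PRIM2(add) :: (λu. u) :: AP :: (λv. 4) :: AP] | D=∅]
[13] [S=∅ | E={q↦-4} | C=[-2] | D=[([0], ∅, [PRIM2(add) :: (λu. u) :: AP :: (λv. 4) :: AP])]]
[14] [S=[-2] | E={q↦-4} | C=∅ | D=[([0], ∅, [PRIM2(add) :: (λu. u) :: AP :: (λv. 4) :: AP])]]
[15] [S=[-2 :: 0] | E=∅ | C=[PRIM2(add) :: (λu. u) :: AP :: (λv. 4) :: AP] | D=∅]
[16] [S=[-2] | E=∅ | C=[(λu. u) :: AP :: (λv. 4) :: AP] | D=∅]
[17] [S=[clo(λu. u, ∅) :: -2] | E=∅ | C=[AP :: (λv. 4) :: AP] | D=∅]
[18] [S=∅ | E={u↦-2} | C=[u] | D=[(∅, ∅, [(λv. 4) :: AP])]]
[19] [S=[-2] | E={u↦-2} | C=∅ | D=[(∅, ∅, [(λv. 4) :: AP])]]
[20] [S=[-2] | E=∅ | C=[(λv. 4) :: AP] | D=∅]
[21] [S=[clo(λv. 4, ∅) :: -2] | E=∅ | C=[AP] | D=∅]
[22] [S=∅ | E={v↦-2} | C=[4] | D=[(∅, ∅, ∅)]]
[23] [S=[4] | E={v↦-2} | C=∅ | D=[(∅, ∅, ∅)]]
[24] [S=[4] | E=∅ | C=∅ | D=∅]
→ final value 4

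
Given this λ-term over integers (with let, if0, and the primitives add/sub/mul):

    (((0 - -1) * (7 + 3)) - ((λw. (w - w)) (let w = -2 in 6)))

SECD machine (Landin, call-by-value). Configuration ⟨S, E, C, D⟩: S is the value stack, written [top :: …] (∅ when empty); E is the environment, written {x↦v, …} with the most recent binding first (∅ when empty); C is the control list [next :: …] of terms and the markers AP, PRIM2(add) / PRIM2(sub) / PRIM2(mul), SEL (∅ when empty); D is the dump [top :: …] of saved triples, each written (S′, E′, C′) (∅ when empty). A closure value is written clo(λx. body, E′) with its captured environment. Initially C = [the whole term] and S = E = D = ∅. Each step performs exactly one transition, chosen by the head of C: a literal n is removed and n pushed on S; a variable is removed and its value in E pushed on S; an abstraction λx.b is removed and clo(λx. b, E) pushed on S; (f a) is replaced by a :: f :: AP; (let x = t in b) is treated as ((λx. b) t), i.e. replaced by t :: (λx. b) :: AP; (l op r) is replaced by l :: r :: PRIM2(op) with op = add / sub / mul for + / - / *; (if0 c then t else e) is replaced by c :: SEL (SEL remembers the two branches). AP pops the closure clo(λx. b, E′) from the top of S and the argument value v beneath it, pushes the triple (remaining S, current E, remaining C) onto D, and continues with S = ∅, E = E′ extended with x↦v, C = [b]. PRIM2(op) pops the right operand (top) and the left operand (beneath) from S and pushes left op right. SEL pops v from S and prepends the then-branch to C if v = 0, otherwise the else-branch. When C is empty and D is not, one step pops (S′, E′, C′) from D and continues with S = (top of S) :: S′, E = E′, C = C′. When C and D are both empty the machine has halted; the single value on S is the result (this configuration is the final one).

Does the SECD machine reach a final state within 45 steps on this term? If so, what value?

Answer: 10

Execution trace:
step 0: [S=∅ | E=∅ | C=[(((0 - -1) * (7 + 3)) - ((λw. (w - w)) (let w = -2 in 6)))] | D=∅]
step 1: [S=∅ | E=∅ | C=[((0 - -1) * (7 + 3)) :: ((λw. (w - w)) (let w = -2 in 6)) :: PRIM2(sub)] | D=∅]
step 2: [S=∅ | E=∅ | C=[(0 - -1) :: (7 + 3) :: PRIM2(mul) :: ((λw. (w - w)) (let w = -2 in 6)) :: PRIM2(sub)] | D=∅]
step 3: [S=∅ | E=∅ | C=[0 :: -1 :: PRIM2(sub) :: (7 + 3) :: PRIM2(mul) :: ((λw. (w - w)) (let w = -2 in 6)) :: PRIM2(sub)] | D=∅]
step 4: [S=[0] | E=∅ | C=[-1 :: PRIM2(sub) :: (7 + 3) :: PRIM2(mul) :: ((λw. (w - w)) (let w = -2 in 6)) :: PRIM2(sub)] | D=∅]
step 5: [S=[-1 :: 0] | E=∅ | C=[PRIM2(sub) :: (7 + 3) :: PRIM2(mul) :: ((λw. (w - w)) (let w = -2 in 6)) :: PRIM2(sub)] | D=∅]
step 6: [S=[1] | E=∅ | C=[(7 + 3) :: PRIM2(mul) :: ((λw. (w - w)) (let w = -2 in 6)) :: PRIM2(sub)] | D=∅]
step 7: [S=[1] | E=∅ | C=[7 :: 3 :: PRIM2(add) :: PRIM2(mul) :: ((λw. (w - w)) (let w = -2 in 6)) :: PRIM2(sub)] | D=∅]
step 8: [S=[7 :: 1] | E=∅ | C=[3 :: PRIM2(add) :: PRIM2(mul) :: ((λw. (w - w)) (let w = -2 in 6)) :: PRIM2(sub)] | D=∅]
step 9: [S=[3 :: 7 :: 1] | E=∅ | C=[PRIM2(add) :: PRIM2(mul) :: ((λw. (w - w)) (let w = -2 in 6)) :: PRIM2(sub)] | D=∅]
step 10: [S=[10 :: 1] | E=∅ | C=[PRIM2(mul) :: ((λw. (w - w)) (let w = -2 in 6)) :: PRIM2(sub)] | D=∅]
step 11: [S=[10] | E=∅ | C=[((λw. (w - w)) (let w = -2 in 6)) :: PRIM2(sub)] | D=∅]
step 12: [S=[10] | E=∅ | C=[(let w = -2 in 6) :: (λw. (w - w)) :: AP :: PRIM2(sub)] | D=∅]
step 13: [S=[10] | E=∅ | C=[-2 :: (λw. 6) :: AP :: (λw. (w - w)) :: AP :: PRIM2(sub)] | D=∅]
step 14: [S=[-2 :: 10] | E=∅ | C=[(λw. 6) :: AP :: (λw. (w - w)) :: AP :: PRIM2(sub)] | D=∅]
step 15: [S=[clo(λw. 6, ∅) :: -2 :: 10] | E=∅ | C=[AP :: (λw. (w - w)) :: AP :: PRIM2(sub)] | D=∅]
step 16: [S=∅ | E={w↦-2} | C=[6] | D=[([10], ∅, [(λw. (w - w)) :: AP :: PRIM2(sub)])]]
step 17: [S=[6] | E={w↦-2} | C=∅ | D=[([10], ∅, [(λw. (w - w)) :: AP :: PRIM2(sub)])]]
step 18: [S=[6 :: 10] | E=∅ | C=[(λw. (w - w)) :: AP :: PRIM2(sub)] | D=∅]
step 19: [S=[clo(λw. (w - w), ∅) :: 6 :: 10] | E=∅ | C=[AP :: PRIM2(sub)] | D=∅]
step 20: [S=∅ | E={w↦6} | C=[(w - w)] | D=[([10], ∅, [PRIM2(sub)])]]
step 21: [S=∅ | E={w↦6} | C=[w :: w :: PRIM2(sub)] | D=[([10], ∅, [PRIM2(sub)])]]
step 22: [S=[6] | E={w↦6} | C=[w :: PRIM2(sub)] | D=[([10], ∅, [PRIM2(sub)])]]
step 23: [S=[6 :: 6] | E={w↦6} | C=[PRIM2(sub)] | D=[([10], ∅, [PRIM2(sub)])]]
step 24: [S=[0] | E={w↦6} | C=∅ | D=[([10], ∅, [PRIM2(sub)])]]
step 25: [S=[0 :: 10] | E=∅ | C=[PRIM2(sub)] | D=∅]
step 26: [S=[10] | E=∅ | C=∅ | D=∅]
→ final value 10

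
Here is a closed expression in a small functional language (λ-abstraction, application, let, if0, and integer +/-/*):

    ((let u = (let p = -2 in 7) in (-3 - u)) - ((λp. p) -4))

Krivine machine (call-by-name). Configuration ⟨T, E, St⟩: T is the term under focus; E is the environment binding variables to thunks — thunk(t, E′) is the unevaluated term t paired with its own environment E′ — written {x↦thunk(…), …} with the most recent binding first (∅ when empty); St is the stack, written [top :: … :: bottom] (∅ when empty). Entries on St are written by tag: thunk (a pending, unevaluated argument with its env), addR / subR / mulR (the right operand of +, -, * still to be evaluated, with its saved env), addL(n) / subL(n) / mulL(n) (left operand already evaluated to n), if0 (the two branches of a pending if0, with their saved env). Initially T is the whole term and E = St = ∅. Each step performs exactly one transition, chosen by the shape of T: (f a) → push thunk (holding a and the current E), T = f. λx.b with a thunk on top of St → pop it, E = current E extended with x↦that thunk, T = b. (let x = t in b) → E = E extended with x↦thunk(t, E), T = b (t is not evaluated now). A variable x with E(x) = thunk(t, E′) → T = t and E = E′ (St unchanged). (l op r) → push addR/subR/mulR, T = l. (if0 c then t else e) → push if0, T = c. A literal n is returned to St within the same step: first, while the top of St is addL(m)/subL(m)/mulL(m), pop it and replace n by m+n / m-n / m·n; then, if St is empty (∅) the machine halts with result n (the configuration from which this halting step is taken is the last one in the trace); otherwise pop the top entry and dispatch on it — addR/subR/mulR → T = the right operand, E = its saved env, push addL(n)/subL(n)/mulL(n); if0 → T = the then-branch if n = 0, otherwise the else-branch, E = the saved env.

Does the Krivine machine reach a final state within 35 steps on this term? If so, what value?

0. [T=((let u = (let p = -2 in 7) in (-3 - u)) - ((λp. p) -4)) | E=∅ | St=∅]
1. [T=(let u = (let p = -2 in 7) in (-3 - u)) | E=∅ | St=[subR]]
2. [T=(-3 - u) | E={u↦thunk((let p = -2 in 7), ∅)} | St=[subR]]
3. [T=-3 | E={u↦thunk((let p = -2 in 7), ∅)} | St=[subR :: subR]]
4. [T=u | E={u↦thunk((let p = -2 in 7), ∅)} | St=[subL(-3) :: subR]]
5. [T=(let p = -2 in 7) | E=∅ | St=[subL(-3) :: subR]]
6. [T=7 | E={p↦thunk(-2, ∅)} | St=[subL(-3) :: subR]]
7. [T=((λp. p) -4) | E=∅ | St=[subL(-10)]]
8. [T=(λp. p) | E=∅ | St=[thunk :: subL(-10)]]
9. [T=p | E={p↦thunk(-4, ∅)} | St=[subL(-10)]]
10. [T=-4 | E=∅ | St=[subL(-10)]]
→ final value -6

Answer: -6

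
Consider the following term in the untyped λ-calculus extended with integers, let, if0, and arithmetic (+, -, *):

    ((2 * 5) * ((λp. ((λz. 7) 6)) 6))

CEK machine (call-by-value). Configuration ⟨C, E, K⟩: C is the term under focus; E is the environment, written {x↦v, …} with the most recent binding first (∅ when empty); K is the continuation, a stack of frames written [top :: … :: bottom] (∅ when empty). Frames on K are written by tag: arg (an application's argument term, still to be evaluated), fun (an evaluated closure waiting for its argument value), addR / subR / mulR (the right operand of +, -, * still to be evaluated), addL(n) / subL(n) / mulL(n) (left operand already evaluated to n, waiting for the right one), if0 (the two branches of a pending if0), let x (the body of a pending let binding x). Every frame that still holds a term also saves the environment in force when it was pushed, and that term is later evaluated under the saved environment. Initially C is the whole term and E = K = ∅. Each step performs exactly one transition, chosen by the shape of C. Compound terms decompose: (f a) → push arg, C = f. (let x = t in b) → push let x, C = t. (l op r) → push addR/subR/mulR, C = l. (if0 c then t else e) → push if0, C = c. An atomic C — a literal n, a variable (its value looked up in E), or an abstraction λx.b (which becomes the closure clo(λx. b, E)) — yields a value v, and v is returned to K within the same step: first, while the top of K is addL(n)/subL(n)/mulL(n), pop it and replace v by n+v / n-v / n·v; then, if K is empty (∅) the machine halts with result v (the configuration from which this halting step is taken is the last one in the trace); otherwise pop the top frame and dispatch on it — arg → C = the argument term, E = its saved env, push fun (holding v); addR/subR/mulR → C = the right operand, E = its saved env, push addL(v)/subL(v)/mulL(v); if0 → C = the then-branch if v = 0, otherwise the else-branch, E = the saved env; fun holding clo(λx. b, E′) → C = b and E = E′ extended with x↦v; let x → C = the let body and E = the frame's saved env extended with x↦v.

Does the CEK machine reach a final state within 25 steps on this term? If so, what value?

t=0: <C=((2 * 5) * ((λp. ((λz. 7) 6)) 6)), E=∅, K=∅>
t=1: <C=(2 * 5), E=∅, K=[mulR]>
t=2: <C=2, E=∅, K=[mulR :: mulR]>
t=3: <C=5, E=∅, K=[mulL(2) :: mulR]>
t=4: <C=((λp. ((λz. 7) 6)) 6), E=∅, K=[mulL(10)]>
t=5: <C=(λp. ((λz. 7) 6)), E=∅, K=[arg :: mulL(10)]>
t=6: <C=6, E=∅, K=[fun :: mulL(10)]>
t=7: <C=((λz. 7) 6), E={p↦6}, K=[mulL(10)]>
t=8: <C=(λz. 7), E={p↦6}, K=[arg :: mulL(10)]>
t=9: <C=6, E={p↦6}, K=[fun :: mulL(10)]>
t=10: <C=7, E={z↦6, p↦6}, K=[mulL(10)]>
→ final value 70

Answer: 70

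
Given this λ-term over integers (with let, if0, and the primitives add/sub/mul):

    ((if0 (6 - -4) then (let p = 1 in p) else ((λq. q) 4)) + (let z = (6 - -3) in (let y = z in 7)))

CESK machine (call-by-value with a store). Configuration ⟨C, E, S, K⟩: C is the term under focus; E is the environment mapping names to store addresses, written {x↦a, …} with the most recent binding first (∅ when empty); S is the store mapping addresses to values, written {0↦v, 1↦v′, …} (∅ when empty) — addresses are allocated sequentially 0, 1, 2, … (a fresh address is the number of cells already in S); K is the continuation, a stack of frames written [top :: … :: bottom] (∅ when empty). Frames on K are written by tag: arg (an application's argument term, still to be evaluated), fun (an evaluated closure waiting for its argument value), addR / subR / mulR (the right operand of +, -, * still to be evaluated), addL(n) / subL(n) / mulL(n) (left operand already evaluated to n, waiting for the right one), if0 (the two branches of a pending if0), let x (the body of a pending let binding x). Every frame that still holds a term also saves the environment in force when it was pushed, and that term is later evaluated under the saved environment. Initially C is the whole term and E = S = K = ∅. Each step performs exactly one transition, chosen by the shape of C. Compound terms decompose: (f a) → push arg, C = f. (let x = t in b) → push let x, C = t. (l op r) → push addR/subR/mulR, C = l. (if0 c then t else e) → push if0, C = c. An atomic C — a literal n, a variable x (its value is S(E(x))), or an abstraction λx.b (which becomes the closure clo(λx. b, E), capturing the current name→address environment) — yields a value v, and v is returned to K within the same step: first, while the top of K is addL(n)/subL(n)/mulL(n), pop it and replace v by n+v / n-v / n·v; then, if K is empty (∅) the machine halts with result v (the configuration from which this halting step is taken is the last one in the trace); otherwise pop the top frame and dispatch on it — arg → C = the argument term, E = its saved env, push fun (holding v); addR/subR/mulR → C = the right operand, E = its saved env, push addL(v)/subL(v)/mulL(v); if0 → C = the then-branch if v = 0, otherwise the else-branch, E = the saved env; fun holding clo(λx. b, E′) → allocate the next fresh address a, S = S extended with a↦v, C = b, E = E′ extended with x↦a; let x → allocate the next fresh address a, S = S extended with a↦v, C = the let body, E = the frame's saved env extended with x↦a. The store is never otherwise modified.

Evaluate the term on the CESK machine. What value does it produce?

Answer: 11

Execution trace:
t=0: [C=((if0 (6 - -4) then (let p = 1 in p) else ((λq. q) 4)) + (let z = (6 - -3) in (let y = z in 7))) | E=∅ | S=∅ | K=∅]
t=1: [C=(if0 (6 - -4) then (let p = 1 in p) else ((λq. q) 4)) | E=∅ | S=∅ | K=[addR]]
t=2: [C=(6 - -4) | E=∅ | S=∅ | K=[if0 :: addR]]
t=3: [C=6 | E=∅ | S=∅ | K=[subR :: if0 :: addR]]
t=4: [C=-4 | E=∅ | S=∅ | K=[subL(6) :: if0 :: addR]]
t=5: [C=((λq. q) 4) | E=∅ | S=∅ | K=[addR]]
t=6: [C=(λq. q) | E=∅ | S=∅ | K=[arg :: addR]]
t=7: [C=4 | E=∅ | S=∅ | K=[fun :: addR]]
t=8: [C=q | E={q↦0} | S={0↦4} | K=[addR]]
t=9: [C=(let z = (6 - -3) in (let y = z in 7)) | E=∅ | S={0↦4} | K=[addL(4)]]
t=10: [C=(6 - -3) | E=∅ | S={0↦4} | K=[let z :: addL(4)]]
t=11: [C=6 | E=∅ | S={0↦4} | K=[subR :: let z :: addL(4)]]
t=12: [C=-3 | E=∅ | S={0↦4} | K=[subL(6) :: let z :: addL(4)]]
t=13: [C=(let y = z in 7) | E={z↦1} | S={0↦4, 1↦9} | K=[addL(4)]]
t=14: [C=z | E={z↦1} | S={0↦4, 1↦9} | K=[let y :: addL(4)]]
t=15: [C=7 | E={y↦2, z↦1} | S={0↦4, 1↦9, 2↦9} | K=[addL(4)]]
→ final value 11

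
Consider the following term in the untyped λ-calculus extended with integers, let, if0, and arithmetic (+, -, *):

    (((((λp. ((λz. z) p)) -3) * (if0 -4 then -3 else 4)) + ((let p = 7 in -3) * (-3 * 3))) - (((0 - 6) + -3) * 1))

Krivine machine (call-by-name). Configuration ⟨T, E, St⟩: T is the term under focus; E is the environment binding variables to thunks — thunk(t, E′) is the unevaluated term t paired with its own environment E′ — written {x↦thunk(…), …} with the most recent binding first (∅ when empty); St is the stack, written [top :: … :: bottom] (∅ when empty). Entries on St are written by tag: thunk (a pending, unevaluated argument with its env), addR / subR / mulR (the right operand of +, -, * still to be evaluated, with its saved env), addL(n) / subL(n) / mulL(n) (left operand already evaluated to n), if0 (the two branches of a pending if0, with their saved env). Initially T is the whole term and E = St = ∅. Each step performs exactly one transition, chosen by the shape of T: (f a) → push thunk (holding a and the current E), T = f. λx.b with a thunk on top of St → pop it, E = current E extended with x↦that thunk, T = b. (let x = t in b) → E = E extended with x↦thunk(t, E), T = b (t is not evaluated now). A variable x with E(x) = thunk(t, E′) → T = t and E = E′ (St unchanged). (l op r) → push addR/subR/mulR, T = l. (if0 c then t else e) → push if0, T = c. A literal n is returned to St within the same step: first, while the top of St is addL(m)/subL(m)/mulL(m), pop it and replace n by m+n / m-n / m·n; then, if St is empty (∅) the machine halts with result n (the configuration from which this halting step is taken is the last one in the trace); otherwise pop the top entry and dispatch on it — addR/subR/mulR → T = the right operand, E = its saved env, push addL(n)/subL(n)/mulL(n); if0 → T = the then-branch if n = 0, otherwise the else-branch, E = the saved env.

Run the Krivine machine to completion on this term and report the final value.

Answer: 24

Derivation:
step 0: <T=(((((λp. ((λz. z) p)) -3) * (if0 -4 then -3 else 4)) + ((let p = 7 in -3) * (-3 * 3))) - (((0 - 6) + -3) * 1)), E=∅, St=∅>
step 1: <T=((((λp. ((λz. z) p)) -3) * (if0 -4 then -3 else 4)) + ((let p = 7 in -3) * (-3 * 3))), E=∅, St=[subR]>
step 2: <T=(((λp. ((λz. z) p)) -3) * (if0 -4 then -3 else 4)), E=∅, St=[addR :: subR]>
step 3: <T=((λp. ((λz. z) p)) -3), E=∅, St=[mulR :: addR :: subR]>
step 4: <T=(λp. ((λz. z) p)), E=∅, St=[thunk :: mulR :: addR :: subR]>
step 5: <T=((λz. z) p), E={p↦thunk(-3, ∅)}, St=[mulR :: addR :: subR]>
step 6: <T=(λz. z), E={p↦thunk(-3, ∅)}, St=[thunk :: mulR :: addR :: subR]>
step 7: <T=z, E={z↦thunk(p, {p↦thunk(-3, ∅)}), p↦thunk(-3, ∅)}, St=[mulR :: addR :: subR]>
step 8: <T=p, E={p↦thunk(-3, ∅)}, St=[mulR :: addR :: subR]>
step 9: <T=-3, E=∅, St=[mulR :: addR :: subR]>
step 10: <T=(if0 -4 then -3 else 4), E=∅, St=[mulL(-3) :: addR :: subR]>
step 11: <T=-4, E=∅, St=[if0 :: mulL(-3) :: addR :: subR]>
step 12: <T=4, E=∅, St=[mulL(-3) :: addR :: subR]>
step 13: <T=((let p = 7 in -3) * (-3 * 3)), E=∅, St=[addL(-12) :: subR]>
step 14: <T=(let p = 7 in -3), E=∅, St=[mulR :: addL(-12) :: subR]>
step 15: <T=-3, E={p↦thunk(7, ∅)}, St=[mulR :: addL(-12) :: subR]>
step 16: <T=(-3 * 3), E=∅, St=[mulL(-3) :: addL(-12) :: subR]>
step 17: <T=-3, E=∅, St=[mulR :: mulL(-3) :: addL(-12) :: subR]>
step 18: <T=3, E=∅, St=[mulL(-3) :: mulL(-3) :: addL(-12) :: subR]>
step 19: <T=(((0 - 6) + -3) * 1), E=∅, St=[subL(15)]>
step 20: <T=((0 - 6) + -3), E=∅, St=[mulR :: subL(15)]>
step 21: <T=(0 - 6), E=∅, St=[addR :: mulR :: subL(15)]>
step 22: <T=0, E=∅, St=[subR :: addR :: mulR :: subL(15)]>
step 23: <T=6, E=∅, St=[subL(0) :: addR :: mulR :: subL(15)]>
step 24: <T=-3, E=∅, St=[addL(-6) :: mulR :: subL(15)]>
step 25: <T=1, E=∅, St=[mulL(-9) :: subL(15)]>
→ final value 24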